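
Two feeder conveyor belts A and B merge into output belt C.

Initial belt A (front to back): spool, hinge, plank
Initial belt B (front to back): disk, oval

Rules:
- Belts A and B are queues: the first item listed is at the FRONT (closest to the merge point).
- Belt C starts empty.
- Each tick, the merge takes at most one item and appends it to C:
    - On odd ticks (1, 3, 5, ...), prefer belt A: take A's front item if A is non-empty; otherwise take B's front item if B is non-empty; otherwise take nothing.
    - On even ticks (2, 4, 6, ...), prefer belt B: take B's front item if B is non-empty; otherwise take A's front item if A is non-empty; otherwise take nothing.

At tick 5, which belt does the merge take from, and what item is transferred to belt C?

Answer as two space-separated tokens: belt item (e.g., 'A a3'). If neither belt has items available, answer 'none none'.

Answer: A plank

Derivation:
Tick 1: prefer A, take spool from A; A=[hinge,plank] B=[disk,oval] C=[spool]
Tick 2: prefer B, take disk from B; A=[hinge,plank] B=[oval] C=[spool,disk]
Tick 3: prefer A, take hinge from A; A=[plank] B=[oval] C=[spool,disk,hinge]
Tick 4: prefer B, take oval from B; A=[plank] B=[-] C=[spool,disk,hinge,oval]
Tick 5: prefer A, take plank from A; A=[-] B=[-] C=[spool,disk,hinge,oval,plank]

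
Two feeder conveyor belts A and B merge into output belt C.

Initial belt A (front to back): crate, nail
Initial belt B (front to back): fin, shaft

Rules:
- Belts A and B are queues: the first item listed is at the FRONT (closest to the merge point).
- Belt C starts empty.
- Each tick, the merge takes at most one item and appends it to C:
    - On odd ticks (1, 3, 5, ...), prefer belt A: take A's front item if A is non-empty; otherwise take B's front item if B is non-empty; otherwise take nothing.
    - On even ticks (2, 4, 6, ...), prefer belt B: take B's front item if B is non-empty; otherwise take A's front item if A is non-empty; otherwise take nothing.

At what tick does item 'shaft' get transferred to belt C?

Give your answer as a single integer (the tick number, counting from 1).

Tick 1: prefer A, take crate from A; A=[nail] B=[fin,shaft] C=[crate]
Tick 2: prefer B, take fin from B; A=[nail] B=[shaft] C=[crate,fin]
Tick 3: prefer A, take nail from A; A=[-] B=[shaft] C=[crate,fin,nail]
Tick 4: prefer B, take shaft from B; A=[-] B=[-] C=[crate,fin,nail,shaft]

Answer: 4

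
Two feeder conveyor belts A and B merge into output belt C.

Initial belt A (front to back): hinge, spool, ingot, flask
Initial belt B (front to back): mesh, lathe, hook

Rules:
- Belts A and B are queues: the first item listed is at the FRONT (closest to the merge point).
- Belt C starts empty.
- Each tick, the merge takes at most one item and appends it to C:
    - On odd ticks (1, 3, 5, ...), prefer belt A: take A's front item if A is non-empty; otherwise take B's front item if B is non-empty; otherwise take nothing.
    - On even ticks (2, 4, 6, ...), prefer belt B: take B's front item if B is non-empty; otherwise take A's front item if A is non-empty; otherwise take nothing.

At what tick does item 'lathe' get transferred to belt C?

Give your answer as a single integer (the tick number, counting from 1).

Answer: 4

Derivation:
Tick 1: prefer A, take hinge from A; A=[spool,ingot,flask] B=[mesh,lathe,hook] C=[hinge]
Tick 2: prefer B, take mesh from B; A=[spool,ingot,flask] B=[lathe,hook] C=[hinge,mesh]
Tick 3: prefer A, take spool from A; A=[ingot,flask] B=[lathe,hook] C=[hinge,mesh,spool]
Tick 4: prefer B, take lathe from B; A=[ingot,flask] B=[hook] C=[hinge,mesh,spool,lathe]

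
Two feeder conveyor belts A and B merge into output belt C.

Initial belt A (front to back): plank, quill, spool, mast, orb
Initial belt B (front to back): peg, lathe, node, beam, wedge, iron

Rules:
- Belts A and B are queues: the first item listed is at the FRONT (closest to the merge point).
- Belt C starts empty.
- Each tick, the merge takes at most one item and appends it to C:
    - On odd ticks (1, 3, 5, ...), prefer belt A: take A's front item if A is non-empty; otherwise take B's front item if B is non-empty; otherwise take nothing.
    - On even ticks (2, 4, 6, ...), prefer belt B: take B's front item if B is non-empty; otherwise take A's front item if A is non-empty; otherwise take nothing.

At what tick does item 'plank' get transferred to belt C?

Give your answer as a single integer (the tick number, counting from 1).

Tick 1: prefer A, take plank from A; A=[quill,spool,mast,orb] B=[peg,lathe,node,beam,wedge,iron] C=[plank]

Answer: 1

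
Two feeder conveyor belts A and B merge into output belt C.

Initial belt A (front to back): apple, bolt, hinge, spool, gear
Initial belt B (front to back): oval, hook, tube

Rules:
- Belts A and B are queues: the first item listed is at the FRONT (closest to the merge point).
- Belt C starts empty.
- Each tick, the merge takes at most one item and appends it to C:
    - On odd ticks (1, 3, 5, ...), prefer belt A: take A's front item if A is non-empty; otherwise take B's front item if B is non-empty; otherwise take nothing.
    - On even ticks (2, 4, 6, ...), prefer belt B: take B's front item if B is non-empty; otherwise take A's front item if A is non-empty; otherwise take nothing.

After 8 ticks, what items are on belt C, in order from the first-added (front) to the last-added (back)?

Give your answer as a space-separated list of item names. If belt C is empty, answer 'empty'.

Answer: apple oval bolt hook hinge tube spool gear

Derivation:
Tick 1: prefer A, take apple from A; A=[bolt,hinge,spool,gear] B=[oval,hook,tube] C=[apple]
Tick 2: prefer B, take oval from B; A=[bolt,hinge,spool,gear] B=[hook,tube] C=[apple,oval]
Tick 3: prefer A, take bolt from A; A=[hinge,spool,gear] B=[hook,tube] C=[apple,oval,bolt]
Tick 4: prefer B, take hook from B; A=[hinge,spool,gear] B=[tube] C=[apple,oval,bolt,hook]
Tick 5: prefer A, take hinge from A; A=[spool,gear] B=[tube] C=[apple,oval,bolt,hook,hinge]
Tick 6: prefer B, take tube from B; A=[spool,gear] B=[-] C=[apple,oval,bolt,hook,hinge,tube]
Tick 7: prefer A, take spool from A; A=[gear] B=[-] C=[apple,oval,bolt,hook,hinge,tube,spool]
Tick 8: prefer B, take gear from A; A=[-] B=[-] C=[apple,oval,bolt,hook,hinge,tube,spool,gear]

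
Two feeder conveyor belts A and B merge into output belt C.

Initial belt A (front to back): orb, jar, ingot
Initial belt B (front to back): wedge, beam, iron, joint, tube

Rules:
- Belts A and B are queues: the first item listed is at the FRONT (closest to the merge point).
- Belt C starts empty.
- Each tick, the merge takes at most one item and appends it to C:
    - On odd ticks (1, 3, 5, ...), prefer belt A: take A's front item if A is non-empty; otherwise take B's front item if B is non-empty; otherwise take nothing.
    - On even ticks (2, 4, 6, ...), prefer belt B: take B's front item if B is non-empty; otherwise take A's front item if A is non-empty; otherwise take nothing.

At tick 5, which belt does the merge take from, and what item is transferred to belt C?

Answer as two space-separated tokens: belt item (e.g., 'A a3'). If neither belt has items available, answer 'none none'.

Tick 1: prefer A, take orb from A; A=[jar,ingot] B=[wedge,beam,iron,joint,tube] C=[orb]
Tick 2: prefer B, take wedge from B; A=[jar,ingot] B=[beam,iron,joint,tube] C=[orb,wedge]
Tick 3: prefer A, take jar from A; A=[ingot] B=[beam,iron,joint,tube] C=[orb,wedge,jar]
Tick 4: prefer B, take beam from B; A=[ingot] B=[iron,joint,tube] C=[orb,wedge,jar,beam]
Tick 5: prefer A, take ingot from A; A=[-] B=[iron,joint,tube] C=[orb,wedge,jar,beam,ingot]

Answer: A ingot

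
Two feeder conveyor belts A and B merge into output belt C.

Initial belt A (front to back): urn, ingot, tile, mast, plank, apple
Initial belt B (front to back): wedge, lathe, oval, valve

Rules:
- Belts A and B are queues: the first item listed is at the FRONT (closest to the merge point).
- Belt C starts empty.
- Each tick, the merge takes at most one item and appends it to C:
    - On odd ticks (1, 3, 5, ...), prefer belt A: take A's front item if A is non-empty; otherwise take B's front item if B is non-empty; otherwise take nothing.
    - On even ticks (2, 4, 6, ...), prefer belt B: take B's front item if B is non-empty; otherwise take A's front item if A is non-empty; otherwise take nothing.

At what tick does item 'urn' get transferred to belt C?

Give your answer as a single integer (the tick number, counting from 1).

Answer: 1

Derivation:
Tick 1: prefer A, take urn from A; A=[ingot,tile,mast,plank,apple] B=[wedge,lathe,oval,valve] C=[urn]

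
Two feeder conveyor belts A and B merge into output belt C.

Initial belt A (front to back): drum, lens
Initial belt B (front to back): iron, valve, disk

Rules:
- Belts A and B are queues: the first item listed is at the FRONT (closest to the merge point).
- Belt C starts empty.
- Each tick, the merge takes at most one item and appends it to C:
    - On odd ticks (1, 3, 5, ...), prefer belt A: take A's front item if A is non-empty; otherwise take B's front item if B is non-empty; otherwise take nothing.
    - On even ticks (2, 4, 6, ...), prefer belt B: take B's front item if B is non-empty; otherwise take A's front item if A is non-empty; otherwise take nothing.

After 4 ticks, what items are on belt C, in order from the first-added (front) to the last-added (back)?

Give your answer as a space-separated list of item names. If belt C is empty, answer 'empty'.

Tick 1: prefer A, take drum from A; A=[lens] B=[iron,valve,disk] C=[drum]
Tick 2: prefer B, take iron from B; A=[lens] B=[valve,disk] C=[drum,iron]
Tick 3: prefer A, take lens from A; A=[-] B=[valve,disk] C=[drum,iron,lens]
Tick 4: prefer B, take valve from B; A=[-] B=[disk] C=[drum,iron,lens,valve]

Answer: drum iron lens valve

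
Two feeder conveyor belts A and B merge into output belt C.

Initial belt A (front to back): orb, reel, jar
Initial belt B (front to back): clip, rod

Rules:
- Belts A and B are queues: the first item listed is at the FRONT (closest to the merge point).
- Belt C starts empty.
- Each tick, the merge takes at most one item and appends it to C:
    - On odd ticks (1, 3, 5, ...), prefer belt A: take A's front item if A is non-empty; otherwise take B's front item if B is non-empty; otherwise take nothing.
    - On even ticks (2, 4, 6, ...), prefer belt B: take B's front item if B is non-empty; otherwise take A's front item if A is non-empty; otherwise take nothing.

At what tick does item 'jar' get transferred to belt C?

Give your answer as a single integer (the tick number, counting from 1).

Answer: 5

Derivation:
Tick 1: prefer A, take orb from A; A=[reel,jar] B=[clip,rod] C=[orb]
Tick 2: prefer B, take clip from B; A=[reel,jar] B=[rod] C=[orb,clip]
Tick 3: prefer A, take reel from A; A=[jar] B=[rod] C=[orb,clip,reel]
Tick 4: prefer B, take rod from B; A=[jar] B=[-] C=[orb,clip,reel,rod]
Tick 5: prefer A, take jar from A; A=[-] B=[-] C=[orb,clip,reel,rod,jar]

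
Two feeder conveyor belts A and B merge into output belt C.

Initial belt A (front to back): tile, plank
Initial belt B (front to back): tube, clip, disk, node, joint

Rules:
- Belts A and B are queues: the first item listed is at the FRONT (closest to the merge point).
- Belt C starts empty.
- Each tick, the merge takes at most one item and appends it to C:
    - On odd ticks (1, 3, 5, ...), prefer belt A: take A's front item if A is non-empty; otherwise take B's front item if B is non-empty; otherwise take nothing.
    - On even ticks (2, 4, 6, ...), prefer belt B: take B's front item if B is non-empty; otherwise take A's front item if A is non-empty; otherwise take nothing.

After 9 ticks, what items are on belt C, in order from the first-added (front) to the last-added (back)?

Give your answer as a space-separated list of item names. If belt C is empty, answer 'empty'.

Tick 1: prefer A, take tile from A; A=[plank] B=[tube,clip,disk,node,joint] C=[tile]
Tick 2: prefer B, take tube from B; A=[plank] B=[clip,disk,node,joint] C=[tile,tube]
Tick 3: prefer A, take plank from A; A=[-] B=[clip,disk,node,joint] C=[tile,tube,plank]
Tick 4: prefer B, take clip from B; A=[-] B=[disk,node,joint] C=[tile,tube,plank,clip]
Tick 5: prefer A, take disk from B; A=[-] B=[node,joint] C=[tile,tube,plank,clip,disk]
Tick 6: prefer B, take node from B; A=[-] B=[joint] C=[tile,tube,plank,clip,disk,node]
Tick 7: prefer A, take joint from B; A=[-] B=[-] C=[tile,tube,plank,clip,disk,node,joint]
Tick 8: prefer B, both empty, nothing taken; A=[-] B=[-] C=[tile,tube,plank,clip,disk,node,joint]
Tick 9: prefer A, both empty, nothing taken; A=[-] B=[-] C=[tile,tube,plank,clip,disk,node,joint]

Answer: tile tube plank clip disk node joint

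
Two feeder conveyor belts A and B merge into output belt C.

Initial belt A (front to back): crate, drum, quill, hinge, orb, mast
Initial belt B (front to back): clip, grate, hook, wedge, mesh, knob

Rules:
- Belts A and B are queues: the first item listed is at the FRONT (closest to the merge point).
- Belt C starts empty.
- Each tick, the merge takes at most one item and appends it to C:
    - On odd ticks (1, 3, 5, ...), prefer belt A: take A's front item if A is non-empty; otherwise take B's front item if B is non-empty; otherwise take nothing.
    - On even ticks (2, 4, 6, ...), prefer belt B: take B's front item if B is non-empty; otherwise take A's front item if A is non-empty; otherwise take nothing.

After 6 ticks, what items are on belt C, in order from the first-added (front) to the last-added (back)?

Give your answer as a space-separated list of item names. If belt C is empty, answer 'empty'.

Answer: crate clip drum grate quill hook

Derivation:
Tick 1: prefer A, take crate from A; A=[drum,quill,hinge,orb,mast] B=[clip,grate,hook,wedge,mesh,knob] C=[crate]
Tick 2: prefer B, take clip from B; A=[drum,quill,hinge,orb,mast] B=[grate,hook,wedge,mesh,knob] C=[crate,clip]
Tick 3: prefer A, take drum from A; A=[quill,hinge,orb,mast] B=[grate,hook,wedge,mesh,knob] C=[crate,clip,drum]
Tick 4: prefer B, take grate from B; A=[quill,hinge,orb,mast] B=[hook,wedge,mesh,knob] C=[crate,clip,drum,grate]
Tick 5: prefer A, take quill from A; A=[hinge,orb,mast] B=[hook,wedge,mesh,knob] C=[crate,clip,drum,grate,quill]
Tick 6: prefer B, take hook from B; A=[hinge,orb,mast] B=[wedge,mesh,knob] C=[crate,clip,drum,grate,quill,hook]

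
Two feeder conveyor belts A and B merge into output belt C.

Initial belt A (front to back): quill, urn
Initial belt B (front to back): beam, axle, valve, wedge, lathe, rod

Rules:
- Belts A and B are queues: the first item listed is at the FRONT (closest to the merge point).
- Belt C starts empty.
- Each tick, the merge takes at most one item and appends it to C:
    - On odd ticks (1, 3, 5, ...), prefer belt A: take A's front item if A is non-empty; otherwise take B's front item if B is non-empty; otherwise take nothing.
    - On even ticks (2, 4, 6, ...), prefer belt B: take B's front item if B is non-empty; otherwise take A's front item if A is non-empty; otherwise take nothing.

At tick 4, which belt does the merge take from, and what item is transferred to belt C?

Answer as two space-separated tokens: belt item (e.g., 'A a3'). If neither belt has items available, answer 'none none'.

Tick 1: prefer A, take quill from A; A=[urn] B=[beam,axle,valve,wedge,lathe,rod] C=[quill]
Tick 2: prefer B, take beam from B; A=[urn] B=[axle,valve,wedge,lathe,rod] C=[quill,beam]
Tick 3: prefer A, take urn from A; A=[-] B=[axle,valve,wedge,lathe,rod] C=[quill,beam,urn]
Tick 4: prefer B, take axle from B; A=[-] B=[valve,wedge,lathe,rod] C=[quill,beam,urn,axle]

Answer: B axle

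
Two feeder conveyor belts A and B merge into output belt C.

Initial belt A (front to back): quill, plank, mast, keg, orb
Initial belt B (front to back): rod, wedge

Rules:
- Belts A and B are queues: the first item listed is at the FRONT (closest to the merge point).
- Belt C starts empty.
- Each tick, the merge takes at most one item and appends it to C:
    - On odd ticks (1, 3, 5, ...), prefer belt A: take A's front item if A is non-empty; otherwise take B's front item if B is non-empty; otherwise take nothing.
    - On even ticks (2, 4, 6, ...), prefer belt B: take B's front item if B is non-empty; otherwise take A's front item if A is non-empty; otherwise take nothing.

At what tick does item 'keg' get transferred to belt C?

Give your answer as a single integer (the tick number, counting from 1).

Tick 1: prefer A, take quill from A; A=[plank,mast,keg,orb] B=[rod,wedge] C=[quill]
Tick 2: prefer B, take rod from B; A=[plank,mast,keg,orb] B=[wedge] C=[quill,rod]
Tick 3: prefer A, take plank from A; A=[mast,keg,orb] B=[wedge] C=[quill,rod,plank]
Tick 4: prefer B, take wedge from B; A=[mast,keg,orb] B=[-] C=[quill,rod,plank,wedge]
Tick 5: prefer A, take mast from A; A=[keg,orb] B=[-] C=[quill,rod,plank,wedge,mast]
Tick 6: prefer B, take keg from A; A=[orb] B=[-] C=[quill,rod,plank,wedge,mast,keg]

Answer: 6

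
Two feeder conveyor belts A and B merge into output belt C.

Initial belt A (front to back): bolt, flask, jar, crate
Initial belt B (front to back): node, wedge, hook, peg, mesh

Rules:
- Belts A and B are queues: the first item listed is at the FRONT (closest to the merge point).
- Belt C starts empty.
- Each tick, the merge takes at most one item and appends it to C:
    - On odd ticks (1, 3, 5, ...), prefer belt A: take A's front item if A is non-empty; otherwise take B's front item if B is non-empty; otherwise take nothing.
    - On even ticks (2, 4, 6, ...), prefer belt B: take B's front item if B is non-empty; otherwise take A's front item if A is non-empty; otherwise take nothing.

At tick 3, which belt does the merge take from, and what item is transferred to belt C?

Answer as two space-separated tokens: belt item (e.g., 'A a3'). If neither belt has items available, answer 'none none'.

Answer: A flask

Derivation:
Tick 1: prefer A, take bolt from A; A=[flask,jar,crate] B=[node,wedge,hook,peg,mesh] C=[bolt]
Tick 2: prefer B, take node from B; A=[flask,jar,crate] B=[wedge,hook,peg,mesh] C=[bolt,node]
Tick 3: prefer A, take flask from A; A=[jar,crate] B=[wedge,hook,peg,mesh] C=[bolt,node,flask]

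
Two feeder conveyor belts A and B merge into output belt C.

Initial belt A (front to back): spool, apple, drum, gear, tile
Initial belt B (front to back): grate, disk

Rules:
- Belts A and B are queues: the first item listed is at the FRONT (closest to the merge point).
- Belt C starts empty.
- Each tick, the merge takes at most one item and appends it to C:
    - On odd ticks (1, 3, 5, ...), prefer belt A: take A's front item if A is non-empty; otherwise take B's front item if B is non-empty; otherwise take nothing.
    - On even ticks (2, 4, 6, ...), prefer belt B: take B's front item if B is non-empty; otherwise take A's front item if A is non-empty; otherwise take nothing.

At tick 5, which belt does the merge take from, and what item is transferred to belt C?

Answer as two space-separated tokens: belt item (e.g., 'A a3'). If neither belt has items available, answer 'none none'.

Tick 1: prefer A, take spool from A; A=[apple,drum,gear,tile] B=[grate,disk] C=[spool]
Tick 2: prefer B, take grate from B; A=[apple,drum,gear,tile] B=[disk] C=[spool,grate]
Tick 3: prefer A, take apple from A; A=[drum,gear,tile] B=[disk] C=[spool,grate,apple]
Tick 4: prefer B, take disk from B; A=[drum,gear,tile] B=[-] C=[spool,grate,apple,disk]
Tick 5: prefer A, take drum from A; A=[gear,tile] B=[-] C=[spool,grate,apple,disk,drum]

Answer: A drum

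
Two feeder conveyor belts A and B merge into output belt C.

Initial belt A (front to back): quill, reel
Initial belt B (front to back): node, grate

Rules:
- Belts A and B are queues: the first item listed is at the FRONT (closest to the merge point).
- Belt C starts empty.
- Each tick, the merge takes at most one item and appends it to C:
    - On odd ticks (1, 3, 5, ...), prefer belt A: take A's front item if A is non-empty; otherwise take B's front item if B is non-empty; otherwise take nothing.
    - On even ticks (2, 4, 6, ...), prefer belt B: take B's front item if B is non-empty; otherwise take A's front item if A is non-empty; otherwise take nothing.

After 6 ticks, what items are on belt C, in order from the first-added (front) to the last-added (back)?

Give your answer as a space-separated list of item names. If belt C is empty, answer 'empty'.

Answer: quill node reel grate

Derivation:
Tick 1: prefer A, take quill from A; A=[reel] B=[node,grate] C=[quill]
Tick 2: prefer B, take node from B; A=[reel] B=[grate] C=[quill,node]
Tick 3: prefer A, take reel from A; A=[-] B=[grate] C=[quill,node,reel]
Tick 4: prefer B, take grate from B; A=[-] B=[-] C=[quill,node,reel,grate]
Tick 5: prefer A, both empty, nothing taken; A=[-] B=[-] C=[quill,node,reel,grate]
Tick 6: prefer B, both empty, nothing taken; A=[-] B=[-] C=[quill,node,reel,grate]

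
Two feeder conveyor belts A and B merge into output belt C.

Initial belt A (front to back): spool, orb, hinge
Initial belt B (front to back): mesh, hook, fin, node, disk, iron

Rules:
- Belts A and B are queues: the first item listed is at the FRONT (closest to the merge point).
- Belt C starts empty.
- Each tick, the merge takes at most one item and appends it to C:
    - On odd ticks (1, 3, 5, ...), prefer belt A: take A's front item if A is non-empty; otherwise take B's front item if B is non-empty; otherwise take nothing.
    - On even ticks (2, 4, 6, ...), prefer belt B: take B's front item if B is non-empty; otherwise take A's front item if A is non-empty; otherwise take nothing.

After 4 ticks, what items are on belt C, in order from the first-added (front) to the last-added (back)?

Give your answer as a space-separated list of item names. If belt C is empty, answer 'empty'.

Tick 1: prefer A, take spool from A; A=[orb,hinge] B=[mesh,hook,fin,node,disk,iron] C=[spool]
Tick 2: prefer B, take mesh from B; A=[orb,hinge] B=[hook,fin,node,disk,iron] C=[spool,mesh]
Tick 3: prefer A, take orb from A; A=[hinge] B=[hook,fin,node,disk,iron] C=[spool,mesh,orb]
Tick 4: prefer B, take hook from B; A=[hinge] B=[fin,node,disk,iron] C=[spool,mesh,orb,hook]

Answer: spool mesh orb hook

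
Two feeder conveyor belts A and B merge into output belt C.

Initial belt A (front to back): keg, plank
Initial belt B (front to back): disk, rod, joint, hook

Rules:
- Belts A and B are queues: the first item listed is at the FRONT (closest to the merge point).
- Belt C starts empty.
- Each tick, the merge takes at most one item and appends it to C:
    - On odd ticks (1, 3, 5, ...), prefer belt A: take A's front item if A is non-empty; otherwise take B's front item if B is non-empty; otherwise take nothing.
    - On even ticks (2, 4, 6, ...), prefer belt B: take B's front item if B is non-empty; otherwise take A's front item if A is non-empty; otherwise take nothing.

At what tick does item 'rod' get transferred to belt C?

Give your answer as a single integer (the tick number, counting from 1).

Tick 1: prefer A, take keg from A; A=[plank] B=[disk,rod,joint,hook] C=[keg]
Tick 2: prefer B, take disk from B; A=[plank] B=[rod,joint,hook] C=[keg,disk]
Tick 3: prefer A, take plank from A; A=[-] B=[rod,joint,hook] C=[keg,disk,plank]
Tick 4: prefer B, take rod from B; A=[-] B=[joint,hook] C=[keg,disk,plank,rod]

Answer: 4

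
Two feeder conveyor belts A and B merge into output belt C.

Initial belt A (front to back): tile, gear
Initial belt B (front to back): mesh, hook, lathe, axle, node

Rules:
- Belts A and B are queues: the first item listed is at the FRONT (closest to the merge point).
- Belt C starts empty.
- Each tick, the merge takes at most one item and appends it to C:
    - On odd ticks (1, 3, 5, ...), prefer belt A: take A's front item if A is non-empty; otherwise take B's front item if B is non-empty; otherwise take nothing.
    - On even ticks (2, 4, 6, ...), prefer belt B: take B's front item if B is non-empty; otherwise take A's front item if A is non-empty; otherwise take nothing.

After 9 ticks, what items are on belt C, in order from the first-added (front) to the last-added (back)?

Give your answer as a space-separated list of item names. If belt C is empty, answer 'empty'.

Tick 1: prefer A, take tile from A; A=[gear] B=[mesh,hook,lathe,axle,node] C=[tile]
Tick 2: prefer B, take mesh from B; A=[gear] B=[hook,lathe,axle,node] C=[tile,mesh]
Tick 3: prefer A, take gear from A; A=[-] B=[hook,lathe,axle,node] C=[tile,mesh,gear]
Tick 4: prefer B, take hook from B; A=[-] B=[lathe,axle,node] C=[tile,mesh,gear,hook]
Tick 5: prefer A, take lathe from B; A=[-] B=[axle,node] C=[tile,mesh,gear,hook,lathe]
Tick 6: prefer B, take axle from B; A=[-] B=[node] C=[tile,mesh,gear,hook,lathe,axle]
Tick 7: prefer A, take node from B; A=[-] B=[-] C=[tile,mesh,gear,hook,lathe,axle,node]
Tick 8: prefer B, both empty, nothing taken; A=[-] B=[-] C=[tile,mesh,gear,hook,lathe,axle,node]
Tick 9: prefer A, both empty, nothing taken; A=[-] B=[-] C=[tile,mesh,gear,hook,lathe,axle,node]

Answer: tile mesh gear hook lathe axle node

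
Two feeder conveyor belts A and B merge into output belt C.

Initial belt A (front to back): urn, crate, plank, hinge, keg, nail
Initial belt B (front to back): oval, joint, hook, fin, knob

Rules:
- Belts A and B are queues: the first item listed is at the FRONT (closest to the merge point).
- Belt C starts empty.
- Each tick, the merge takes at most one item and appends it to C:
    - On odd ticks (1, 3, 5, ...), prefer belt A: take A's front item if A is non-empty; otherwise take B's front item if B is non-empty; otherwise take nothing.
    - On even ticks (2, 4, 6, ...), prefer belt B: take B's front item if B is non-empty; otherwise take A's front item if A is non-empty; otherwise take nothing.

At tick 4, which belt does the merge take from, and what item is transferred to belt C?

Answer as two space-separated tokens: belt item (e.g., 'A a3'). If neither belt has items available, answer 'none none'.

Answer: B joint

Derivation:
Tick 1: prefer A, take urn from A; A=[crate,plank,hinge,keg,nail] B=[oval,joint,hook,fin,knob] C=[urn]
Tick 2: prefer B, take oval from B; A=[crate,plank,hinge,keg,nail] B=[joint,hook,fin,knob] C=[urn,oval]
Tick 3: prefer A, take crate from A; A=[plank,hinge,keg,nail] B=[joint,hook,fin,knob] C=[urn,oval,crate]
Tick 4: prefer B, take joint from B; A=[plank,hinge,keg,nail] B=[hook,fin,knob] C=[urn,oval,crate,joint]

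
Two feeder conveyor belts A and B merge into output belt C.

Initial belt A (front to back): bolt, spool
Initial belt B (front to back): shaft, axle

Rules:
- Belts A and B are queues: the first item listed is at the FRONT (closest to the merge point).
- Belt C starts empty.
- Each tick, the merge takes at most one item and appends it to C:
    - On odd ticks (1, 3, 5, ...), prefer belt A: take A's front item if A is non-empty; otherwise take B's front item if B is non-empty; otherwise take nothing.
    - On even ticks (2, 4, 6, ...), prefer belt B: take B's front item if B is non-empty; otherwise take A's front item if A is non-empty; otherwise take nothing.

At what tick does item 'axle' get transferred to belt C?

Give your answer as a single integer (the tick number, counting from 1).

Tick 1: prefer A, take bolt from A; A=[spool] B=[shaft,axle] C=[bolt]
Tick 2: prefer B, take shaft from B; A=[spool] B=[axle] C=[bolt,shaft]
Tick 3: prefer A, take spool from A; A=[-] B=[axle] C=[bolt,shaft,spool]
Tick 4: prefer B, take axle from B; A=[-] B=[-] C=[bolt,shaft,spool,axle]

Answer: 4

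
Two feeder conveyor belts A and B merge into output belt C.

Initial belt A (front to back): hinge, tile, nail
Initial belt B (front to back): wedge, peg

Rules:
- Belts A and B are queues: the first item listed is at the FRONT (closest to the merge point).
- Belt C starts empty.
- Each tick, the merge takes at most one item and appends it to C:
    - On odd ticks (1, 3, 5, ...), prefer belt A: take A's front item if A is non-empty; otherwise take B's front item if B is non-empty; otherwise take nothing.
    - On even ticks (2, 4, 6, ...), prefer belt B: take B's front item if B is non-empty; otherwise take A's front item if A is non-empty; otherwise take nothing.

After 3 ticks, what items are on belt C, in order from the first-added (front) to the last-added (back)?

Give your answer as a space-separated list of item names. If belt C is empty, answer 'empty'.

Tick 1: prefer A, take hinge from A; A=[tile,nail] B=[wedge,peg] C=[hinge]
Tick 2: prefer B, take wedge from B; A=[tile,nail] B=[peg] C=[hinge,wedge]
Tick 3: prefer A, take tile from A; A=[nail] B=[peg] C=[hinge,wedge,tile]

Answer: hinge wedge tile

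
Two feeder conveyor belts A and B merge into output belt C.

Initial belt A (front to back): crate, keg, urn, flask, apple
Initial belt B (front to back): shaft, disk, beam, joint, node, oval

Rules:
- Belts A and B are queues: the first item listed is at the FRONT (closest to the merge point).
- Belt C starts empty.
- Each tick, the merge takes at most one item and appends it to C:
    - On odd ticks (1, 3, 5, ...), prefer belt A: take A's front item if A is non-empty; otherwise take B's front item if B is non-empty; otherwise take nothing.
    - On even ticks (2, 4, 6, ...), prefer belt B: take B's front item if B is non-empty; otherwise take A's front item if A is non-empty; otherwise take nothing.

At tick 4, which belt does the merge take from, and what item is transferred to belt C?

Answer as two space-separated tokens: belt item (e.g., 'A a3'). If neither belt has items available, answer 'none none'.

Answer: B disk

Derivation:
Tick 1: prefer A, take crate from A; A=[keg,urn,flask,apple] B=[shaft,disk,beam,joint,node,oval] C=[crate]
Tick 2: prefer B, take shaft from B; A=[keg,urn,flask,apple] B=[disk,beam,joint,node,oval] C=[crate,shaft]
Tick 3: prefer A, take keg from A; A=[urn,flask,apple] B=[disk,beam,joint,node,oval] C=[crate,shaft,keg]
Tick 4: prefer B, take disk from B; A=[urn,flask,apple] B=[beam,joint,node,oval] C=[crate,shaft,keg,disk]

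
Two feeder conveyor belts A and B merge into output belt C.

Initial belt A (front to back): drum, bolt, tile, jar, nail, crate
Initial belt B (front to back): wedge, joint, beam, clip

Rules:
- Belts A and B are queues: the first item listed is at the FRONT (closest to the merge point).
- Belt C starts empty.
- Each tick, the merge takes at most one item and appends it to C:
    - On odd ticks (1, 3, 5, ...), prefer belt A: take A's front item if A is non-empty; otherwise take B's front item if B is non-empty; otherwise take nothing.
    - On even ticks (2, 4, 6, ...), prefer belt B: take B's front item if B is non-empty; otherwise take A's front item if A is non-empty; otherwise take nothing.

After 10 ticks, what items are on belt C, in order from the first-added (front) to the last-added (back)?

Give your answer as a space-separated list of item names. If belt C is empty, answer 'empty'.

Tick 1: prefer A, take drum from A; A=[bolt,tile,jar,nail,crate] B=[wedge,joint,beam,clip] C=[drum]
Tick 2: prefer B, take wedge from B; A=[bolt,tile,jar,nail,crate] B=[joint,beam,clip] C=[drum,wedge]
Tick 3: prefer A, take bolt from A; A=[tile,jar,nail,crate] B=[joint,beam,clip] C=[drum,wedge,bolt]
Tick 4: prefer B, take joint from B; A=[tile,jar,nail,crate] B=[beam,clip] C=[drum,wedge,bolt,joint]
Tick 5: prefer A, take tile from A; A=[jar,nail,crate] B=[beam,clip] C=[drum,wedge,bolt,joint,tile]
Tick 6: prefer B, take beam from B; A=[jar,nail,crate] B=[clip] C=[drum,wedge,bolt,joint,tile,beam]
Tick 7: prefer A, take jar from A; A=[nail,crate] B=[clip] C=[drum,wedge,bolt,joint,tile,beam,jar]
Tick 8: prefer B, take clip from B; A=[nail,crate] B=[-] C=[drum,wedge,bolt,joint,tile,beam,jar,clip]
Tick 9: prefer A, take nail from A; A=[crate] B=[-] C=[drum,wedge,bolt,joint,tile,beam,jar,clip,nail]
Tick 10: prefer B, take crate from A; A=[-] B=[-] C=[drum,wedge,bolt,joint,tile,beam,jar,clip,nail,crate]

Answer: drum wedge bolt joint tile beam jar clip nail crate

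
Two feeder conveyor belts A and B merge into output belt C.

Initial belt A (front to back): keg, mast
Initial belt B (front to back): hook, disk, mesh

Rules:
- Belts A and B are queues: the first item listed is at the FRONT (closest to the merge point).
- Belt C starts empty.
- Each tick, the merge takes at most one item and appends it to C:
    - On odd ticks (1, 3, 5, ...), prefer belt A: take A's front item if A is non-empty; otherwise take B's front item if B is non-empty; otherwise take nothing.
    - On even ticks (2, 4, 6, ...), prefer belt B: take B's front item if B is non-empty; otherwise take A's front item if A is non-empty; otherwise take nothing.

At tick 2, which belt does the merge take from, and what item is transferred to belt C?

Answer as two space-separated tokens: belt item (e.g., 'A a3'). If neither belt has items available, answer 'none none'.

Answer: B hook

Derivation:
Tick 1: prefer A, take keg from A; A=[mast] B=[hook,disk,mesh] C=[keg]
Tick 2: prefer B, take hook from B; A=[mast] B=[disk,mesh] C=[keg,hook]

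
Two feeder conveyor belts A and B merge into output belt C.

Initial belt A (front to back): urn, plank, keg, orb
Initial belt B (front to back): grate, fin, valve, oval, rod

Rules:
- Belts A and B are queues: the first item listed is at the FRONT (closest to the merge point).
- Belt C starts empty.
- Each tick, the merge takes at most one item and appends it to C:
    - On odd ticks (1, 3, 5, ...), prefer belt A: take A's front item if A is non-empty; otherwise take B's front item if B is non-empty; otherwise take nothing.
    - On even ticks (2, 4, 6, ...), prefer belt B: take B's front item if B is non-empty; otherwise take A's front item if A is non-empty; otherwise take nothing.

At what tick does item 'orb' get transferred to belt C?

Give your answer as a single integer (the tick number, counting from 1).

Tick 1: prefer A, take urn from A; A=[plank,keg,orb] B=[grate,fin,valve,oval,rod] C=[urn]
Tick 2: prefer B, take grate from B; A=[plank,keg,orb] B=[fin,valve,oval,rod] C=[urn,grate]
Tick 3: prefer A, take plank from A; A=[keg,orb] B=[fin,valve,oval,rod] C=[urn,grate,plank]
Tick 4: prefer B, take fin from B; A=[keg,orb] B=[valve,oval,rod] C=[urn,grate,plank,fin]
Tick 5: prefer A, take keg from A; A=[orb] B=[valve,oval,rod] C=[urn,grate,plank,fin,keg]
Tick 6: prefer B, take valve from B; A=[orb] B=[oval,rod] C=[urn,grate,plank,fin,keg,valve]
Tick 7: prefer A, take orb from A; A=[-] B=[oval,rod] C=[urn,grate,plank,fin,keg,valve,orb]

Answer: 7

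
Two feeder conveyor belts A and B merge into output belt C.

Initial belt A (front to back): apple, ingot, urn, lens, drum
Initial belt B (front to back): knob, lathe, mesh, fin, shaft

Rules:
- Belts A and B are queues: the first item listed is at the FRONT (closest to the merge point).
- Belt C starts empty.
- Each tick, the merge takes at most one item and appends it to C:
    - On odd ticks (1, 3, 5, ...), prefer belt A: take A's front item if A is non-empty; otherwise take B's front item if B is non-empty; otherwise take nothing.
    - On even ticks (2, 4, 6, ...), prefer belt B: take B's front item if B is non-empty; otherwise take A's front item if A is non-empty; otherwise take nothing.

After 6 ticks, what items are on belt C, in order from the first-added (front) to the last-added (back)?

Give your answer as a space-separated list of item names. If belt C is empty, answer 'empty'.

Answer: apple knob ingot lathe urn mesh

Derivation:
Tick 1: prefer A, take apple from A; A=[ingot,urn,lens,drum] B=[knob,lathe,mesh,fin,shaft] C=[apple]
Tick 2: prefer B, take knob from B; A=[ingot,urn,lens,drum] B=[lathe,mesh,fin,shaft] C=[apple,knob]
Tick 3: prefer A, take ingot from A; A=[urn,lens,drum] B=[lathe,mesh,fin,shaft] C=[apple,knob,ingot]
Tick 4: prefer B, take lathe from B; A=[urn,lens,drum] B=[mesh,fin,shaft] C=[apple,knob,ingot,lathe]
Tick 5: prefer A, take urn from A; A=[lens,drum] B=[mesh,fin,shaft] C=[apple,knob,ingot,lathe,urn]
Tick 6: prefer B, take mesh from B; A=[lens,drum] B=[fin,shaft] C=[apple,knob,ingot,lathe,urn,mesh]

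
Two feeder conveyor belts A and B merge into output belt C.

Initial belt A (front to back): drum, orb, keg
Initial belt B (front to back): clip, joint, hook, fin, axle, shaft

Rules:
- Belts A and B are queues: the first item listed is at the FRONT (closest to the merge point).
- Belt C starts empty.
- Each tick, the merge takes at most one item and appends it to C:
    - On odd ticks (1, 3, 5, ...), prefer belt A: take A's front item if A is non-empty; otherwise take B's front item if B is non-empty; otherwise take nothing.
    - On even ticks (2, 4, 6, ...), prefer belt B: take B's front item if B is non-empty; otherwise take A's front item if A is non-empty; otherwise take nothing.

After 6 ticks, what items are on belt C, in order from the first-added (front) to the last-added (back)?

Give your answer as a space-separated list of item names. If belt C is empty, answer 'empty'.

Answer: drum clip orb joint keg hook

Derivation:
Tick 1: prefer A, take drum from A; A=[orb,keg] B=[clip,joint,hook,fin,axle,shaft] C=[drum]
Tick 2: prefer B, take clip from B; A=[orb,keg] B=[joint,hook,fin,axle,shaft] C=[drum,clip]
Tick 3: prefer A, take orb from A; A=[keg] B=[joint,hook,fin,axle,shaft] C=[drum,clip,orb]
Tick 4: prefer B, take joint from B; A=[keg] B=[hook,fin,axle,shaft] C=[drum,clip,orb,joint]
Tick 5: prefer A, take keg from A; A=[-] B=[hook,fin,axle,shaft] C=[drum,clip,orb,joint,keg]
Tick 6: prefer B, take hook from B; A=[-] B=[fin,axle,shaft] C=[drum,clip,orb,joint,keg,hook]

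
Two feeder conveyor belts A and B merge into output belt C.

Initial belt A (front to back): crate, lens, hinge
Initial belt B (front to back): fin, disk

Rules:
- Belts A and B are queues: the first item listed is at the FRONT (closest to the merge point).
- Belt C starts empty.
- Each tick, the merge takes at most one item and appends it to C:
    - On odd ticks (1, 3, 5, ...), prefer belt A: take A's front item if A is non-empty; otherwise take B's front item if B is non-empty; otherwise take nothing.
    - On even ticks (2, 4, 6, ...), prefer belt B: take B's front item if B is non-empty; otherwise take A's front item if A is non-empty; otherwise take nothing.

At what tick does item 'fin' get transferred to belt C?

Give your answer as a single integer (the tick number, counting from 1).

Tick 1: prefer A, take crate from A; A=[lens,hinge] B=[fin,disk] C=[crate]
Tick 2: prefer B, take fin from B; A=[lens,hinge] B=[disk] C=[crate,fin]

Answer: 2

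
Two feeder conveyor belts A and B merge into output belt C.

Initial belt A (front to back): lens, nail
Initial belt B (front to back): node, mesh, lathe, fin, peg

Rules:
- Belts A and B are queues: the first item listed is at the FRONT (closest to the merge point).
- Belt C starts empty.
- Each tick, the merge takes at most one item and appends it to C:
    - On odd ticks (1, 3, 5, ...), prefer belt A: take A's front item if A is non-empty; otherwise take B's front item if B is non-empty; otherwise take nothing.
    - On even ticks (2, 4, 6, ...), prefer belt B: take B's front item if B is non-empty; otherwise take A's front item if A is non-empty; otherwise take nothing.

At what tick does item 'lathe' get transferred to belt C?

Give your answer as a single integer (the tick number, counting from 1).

Tick 1: prefer A, take lens from A; A=[nail] B=[node,mesh,lathe,fin,peg] C=[lens]
Tick 2: prefer B, take node from B; A=[nail] B=[mesh,lathe,fin,peg] C=[lens,node]
Tick 3: prefer A, take nail from A; A=[-] B=[mesh,lathe,fin,peg] C=[lens,node,nail]
Tick 4: prefer B, take mesh from B; A=[-] B=[lathe,fin,peg] C=[lens,node,nail,mesh]
Tick 5: prefer A, take lathe from B; A=[-] B=[fin,peg] C=[lens,node,nail,mesh,lathe]

Answer: 5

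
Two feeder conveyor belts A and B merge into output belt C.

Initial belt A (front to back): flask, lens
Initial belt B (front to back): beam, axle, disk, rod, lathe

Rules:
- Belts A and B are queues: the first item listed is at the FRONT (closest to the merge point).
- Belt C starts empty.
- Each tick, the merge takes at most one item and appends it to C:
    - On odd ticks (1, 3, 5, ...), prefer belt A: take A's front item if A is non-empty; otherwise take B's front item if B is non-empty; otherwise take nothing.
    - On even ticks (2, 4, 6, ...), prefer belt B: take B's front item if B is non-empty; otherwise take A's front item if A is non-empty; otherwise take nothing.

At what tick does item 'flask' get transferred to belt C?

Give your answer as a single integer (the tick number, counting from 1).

Answer: 1

Derivation:
Tick 1: prefer A, take flask from A; A=[lens] B=[beam,axle,disk,rod,lathe] C=[flask]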